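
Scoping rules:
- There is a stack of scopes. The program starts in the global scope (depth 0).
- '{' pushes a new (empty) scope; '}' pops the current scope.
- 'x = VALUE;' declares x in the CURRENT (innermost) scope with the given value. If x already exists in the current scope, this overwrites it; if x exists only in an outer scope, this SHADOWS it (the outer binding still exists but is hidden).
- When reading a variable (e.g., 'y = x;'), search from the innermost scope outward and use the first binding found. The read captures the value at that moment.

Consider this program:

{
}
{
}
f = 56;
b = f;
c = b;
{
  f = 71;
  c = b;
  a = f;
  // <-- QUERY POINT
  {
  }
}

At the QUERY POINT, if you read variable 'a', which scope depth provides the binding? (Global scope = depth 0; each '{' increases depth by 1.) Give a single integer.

Step 1: enter scope (depth=1)
Step 2: exit scope (depth=0)
Step 3: enter scope (depth=1)
Step 4: exit scope (depth=0)
Step 5: declare f=56 at depth 0
Step 6: declare b=(read f)=56 at depth 0
Step 7: declare c=(read b)=56 at depth 0
Step 8: enter scope (depth=1)
Step 9: declare f=71 at depth 1
Step 10: declare c=(read b)=56 at depth 1
Step 11: declare a=(read f)=71 at depth 1
Visible at query point: a=71 b=56 c=56 f=71

Answer: 1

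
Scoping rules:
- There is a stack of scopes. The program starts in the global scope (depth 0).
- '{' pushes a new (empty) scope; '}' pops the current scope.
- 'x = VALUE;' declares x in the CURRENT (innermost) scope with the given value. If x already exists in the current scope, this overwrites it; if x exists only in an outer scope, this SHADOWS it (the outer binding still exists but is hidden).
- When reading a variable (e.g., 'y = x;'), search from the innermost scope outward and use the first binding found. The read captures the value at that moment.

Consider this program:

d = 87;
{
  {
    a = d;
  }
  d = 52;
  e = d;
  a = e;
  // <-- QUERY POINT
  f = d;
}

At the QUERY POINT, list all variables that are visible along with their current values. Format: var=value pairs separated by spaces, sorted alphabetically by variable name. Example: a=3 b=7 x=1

Step 1: declare d=87 at depth 0
Step 2: enter scope (depth=1)
Step 3: enter scope (depth=2)
Step 4: declare a=(read d)=87 at depth 2
Step 5: exit scope (depth=1)
Step 6: declare d=52 at depth 1
Step 7: declare e=(read d)=52 at depth 1
Step 8: declare a=(read e)=52 at depth 1
Visible at query point: a=52 d=52 e=52

Answer: a=52 d=52 e=52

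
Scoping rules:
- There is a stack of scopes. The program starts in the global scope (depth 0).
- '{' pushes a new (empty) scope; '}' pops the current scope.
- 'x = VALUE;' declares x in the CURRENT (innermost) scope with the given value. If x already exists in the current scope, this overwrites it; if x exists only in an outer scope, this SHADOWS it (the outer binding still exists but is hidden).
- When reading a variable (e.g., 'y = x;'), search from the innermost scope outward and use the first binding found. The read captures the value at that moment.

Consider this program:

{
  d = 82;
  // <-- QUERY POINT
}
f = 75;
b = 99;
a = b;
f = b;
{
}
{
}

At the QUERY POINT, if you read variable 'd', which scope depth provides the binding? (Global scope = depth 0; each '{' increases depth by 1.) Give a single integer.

Answer: 1

Derivation:
Step 1: enter scope (depth=1)
Step 2: declare d=82 at depth 1
Visible at query point: d=82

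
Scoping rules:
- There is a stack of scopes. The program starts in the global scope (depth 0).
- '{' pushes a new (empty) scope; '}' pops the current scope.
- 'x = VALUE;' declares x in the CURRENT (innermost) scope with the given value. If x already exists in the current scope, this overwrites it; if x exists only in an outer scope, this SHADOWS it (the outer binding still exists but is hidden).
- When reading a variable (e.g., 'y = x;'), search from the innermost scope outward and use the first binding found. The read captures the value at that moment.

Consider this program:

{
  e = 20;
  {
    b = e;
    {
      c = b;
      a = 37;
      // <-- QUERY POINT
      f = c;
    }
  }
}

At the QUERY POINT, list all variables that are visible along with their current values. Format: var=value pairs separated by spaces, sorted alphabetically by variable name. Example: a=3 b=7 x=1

Answer: a=37 b=20 c=20 e=20

Derivation:
Step 1: enter scope (depth=1)
Step 2: declare e=20 at depth 1
Step 3: enter scope (depth=2)
Step 4: declare b=(read e)=20 at depth 2
Step 5: enter scope (depth=3)
Step 6: declare c=(read b)=20 at depth 3
Step 7: declare a=37 at depth 3
Visible at query point: a=37 b=20 c=20 e=20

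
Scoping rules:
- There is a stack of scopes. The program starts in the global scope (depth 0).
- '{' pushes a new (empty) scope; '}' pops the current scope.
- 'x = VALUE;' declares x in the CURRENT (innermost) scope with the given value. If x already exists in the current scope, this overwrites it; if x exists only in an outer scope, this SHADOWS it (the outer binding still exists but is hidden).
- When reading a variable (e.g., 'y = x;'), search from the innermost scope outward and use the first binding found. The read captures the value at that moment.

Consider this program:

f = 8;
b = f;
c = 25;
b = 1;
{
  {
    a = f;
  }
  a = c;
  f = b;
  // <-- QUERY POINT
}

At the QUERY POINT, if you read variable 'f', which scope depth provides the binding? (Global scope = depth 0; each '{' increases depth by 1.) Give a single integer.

Answer: 1

Derivation:
Step 1: declare f=8 at depth 0
Step 2: declare b=(read f)=8 at depth 0
Step 3: declare c=25 at depth 0
Step 4: declare b=1 at depth 0
Step 5: enter scope (depth=1)
Step 6: enter scope (depth=2)
Step 7: declare a=(read f)=8 at depth 2
Step 8: exit scope (depth=1)
Step 9: declare a=(read c)=25 at depth 1
Step 10: declare f=(read b)=1 at depth 1
Visible at query point: a=25 b=1 c=25 f=1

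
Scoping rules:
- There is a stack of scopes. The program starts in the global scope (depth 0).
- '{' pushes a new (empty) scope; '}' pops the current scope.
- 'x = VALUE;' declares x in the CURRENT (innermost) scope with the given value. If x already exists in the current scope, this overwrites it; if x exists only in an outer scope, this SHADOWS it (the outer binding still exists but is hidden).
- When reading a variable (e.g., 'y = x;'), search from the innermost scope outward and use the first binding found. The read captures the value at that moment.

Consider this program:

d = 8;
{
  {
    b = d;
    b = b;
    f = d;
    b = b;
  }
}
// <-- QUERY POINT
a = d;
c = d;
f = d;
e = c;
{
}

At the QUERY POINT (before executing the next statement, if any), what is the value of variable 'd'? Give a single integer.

Step 1: declare d=8 at depth 0
Step 2: enter scope (depth=1)
Step 3: enter scope (depth=2)
Step 4: declare b=(read d)=8 at depth 2
Step 5: declare b=(read b)=8 at depth 2
Step 6: declare f=(read d)=8 at depth 2
Step 7: declare b=(read b)=8 at depth 2
Step 8: exit scope (depth=1)
Step 9: exit scope (depth=0)
Visible at query point: d=8

Answer: 8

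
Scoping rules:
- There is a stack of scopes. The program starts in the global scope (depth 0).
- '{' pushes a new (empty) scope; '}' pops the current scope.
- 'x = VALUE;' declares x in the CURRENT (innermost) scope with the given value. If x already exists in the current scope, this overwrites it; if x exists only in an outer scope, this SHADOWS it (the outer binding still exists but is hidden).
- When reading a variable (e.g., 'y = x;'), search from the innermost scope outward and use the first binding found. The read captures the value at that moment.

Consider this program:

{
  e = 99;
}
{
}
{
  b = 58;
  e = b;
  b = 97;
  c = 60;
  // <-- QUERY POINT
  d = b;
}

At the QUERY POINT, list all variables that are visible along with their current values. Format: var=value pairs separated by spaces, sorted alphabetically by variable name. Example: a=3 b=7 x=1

Step 1: enter scope (depth=1)
Step 2: declare e=99 at depth 1
Step 3: exit scope (depth=0)
Step 4: enter scope (depth=1)
Step 5: exit scope (depth=0)
Step 6: enter scope (depth=1)
Step 7: declare b=58 at depth 1
Step 8: declare e=(read b)=58 at depth 1
Step 9: declare b=97 at depth 1
Step 10: declare c=60 at depth 1
Visible at query point: b=97 c=60 e=58

Answer: b=97 c=60 e=58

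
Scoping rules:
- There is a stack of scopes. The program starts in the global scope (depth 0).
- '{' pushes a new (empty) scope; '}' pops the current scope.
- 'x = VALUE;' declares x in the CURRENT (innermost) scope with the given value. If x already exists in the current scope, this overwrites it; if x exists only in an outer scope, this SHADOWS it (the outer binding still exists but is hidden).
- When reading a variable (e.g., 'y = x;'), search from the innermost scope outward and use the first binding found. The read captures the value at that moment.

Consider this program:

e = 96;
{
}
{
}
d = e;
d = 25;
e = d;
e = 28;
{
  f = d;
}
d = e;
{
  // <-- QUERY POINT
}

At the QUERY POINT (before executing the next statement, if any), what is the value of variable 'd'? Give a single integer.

Answer: 28

Derivation:
Step 1: declare e=96 at depth 0
Step 2: enter scope (depth=1)
Step 3: exit scope (depth=0)
Step 4: enter scope (depth=1)
Step 5: exit scope (depth=0)
Step 6: declare d=(read e)=96 at depth 0
Step 7: declare d=25 at depth 0
Step 8: declare e=(read d)=25 at depth 0
Step 9: declare e=28 at depth 0
Step 10: enter scope (depth=1)
Step 11: declare f=(read d)=25 at depth 1
Step 12: exit scope (depth=0)
Step 13: declare d=(read e)=28 at depth 0
Step 14: enter scope (depth=1)
Visible at query point: d=28 e=28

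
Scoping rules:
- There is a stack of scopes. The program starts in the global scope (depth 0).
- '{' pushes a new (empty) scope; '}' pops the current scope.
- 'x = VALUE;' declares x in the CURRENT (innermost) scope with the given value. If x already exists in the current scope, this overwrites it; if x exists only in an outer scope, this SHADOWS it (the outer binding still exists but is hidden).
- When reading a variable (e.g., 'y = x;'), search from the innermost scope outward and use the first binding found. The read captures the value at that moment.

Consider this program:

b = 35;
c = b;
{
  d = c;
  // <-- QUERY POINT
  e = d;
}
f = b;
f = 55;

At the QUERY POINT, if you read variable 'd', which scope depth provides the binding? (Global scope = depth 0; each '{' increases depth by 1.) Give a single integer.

Answer: 1

Derivation:
Step 1: declare b=35 at depth 0
Step 2: declare c=(read b)=35 at depth 0
Step 3: enter scope (depth=1)
Step 4: declare d=(read c)=35 at depth 1
Visible at query point: b=35 c=35 d=35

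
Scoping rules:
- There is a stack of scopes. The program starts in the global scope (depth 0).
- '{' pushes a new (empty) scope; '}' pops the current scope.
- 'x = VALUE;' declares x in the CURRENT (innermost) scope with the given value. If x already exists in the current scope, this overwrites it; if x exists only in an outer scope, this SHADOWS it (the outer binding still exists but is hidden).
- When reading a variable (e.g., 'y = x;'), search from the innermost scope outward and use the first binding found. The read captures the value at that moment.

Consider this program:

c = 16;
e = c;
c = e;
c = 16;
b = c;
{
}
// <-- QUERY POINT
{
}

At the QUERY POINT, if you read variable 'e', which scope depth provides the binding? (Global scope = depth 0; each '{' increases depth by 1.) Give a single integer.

Step 1: declare c=16 at depth 0
Step 2: declare e=(read c)=16 at depth 0
Step 3: declare c=(read e)=16 at depth 0
Step 4: declare c=16 at depth 0
Step 5: declare b=(read c)=16 at depth 0
Step 6: enter scope (depth=1)
Step 7: exit scope (depth=0)
Visible at query point: b=16 c=16 e=16

Answer: 0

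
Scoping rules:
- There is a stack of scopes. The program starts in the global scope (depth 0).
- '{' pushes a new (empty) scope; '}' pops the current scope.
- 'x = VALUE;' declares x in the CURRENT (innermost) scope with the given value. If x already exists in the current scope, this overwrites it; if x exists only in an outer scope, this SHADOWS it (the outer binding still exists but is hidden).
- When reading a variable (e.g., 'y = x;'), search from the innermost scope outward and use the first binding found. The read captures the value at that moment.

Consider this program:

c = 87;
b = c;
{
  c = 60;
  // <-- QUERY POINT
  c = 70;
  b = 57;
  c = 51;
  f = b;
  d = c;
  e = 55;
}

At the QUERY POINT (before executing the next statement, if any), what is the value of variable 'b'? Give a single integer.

Step 1: declare c=87 at depth 0
Step 2: declare b=(read c)=87 at depth 0
Step 3: enter scope (depth=1)
Step 4: declare c=60 at depth 1
Visible at query point: b=87 c=60

Answer: 87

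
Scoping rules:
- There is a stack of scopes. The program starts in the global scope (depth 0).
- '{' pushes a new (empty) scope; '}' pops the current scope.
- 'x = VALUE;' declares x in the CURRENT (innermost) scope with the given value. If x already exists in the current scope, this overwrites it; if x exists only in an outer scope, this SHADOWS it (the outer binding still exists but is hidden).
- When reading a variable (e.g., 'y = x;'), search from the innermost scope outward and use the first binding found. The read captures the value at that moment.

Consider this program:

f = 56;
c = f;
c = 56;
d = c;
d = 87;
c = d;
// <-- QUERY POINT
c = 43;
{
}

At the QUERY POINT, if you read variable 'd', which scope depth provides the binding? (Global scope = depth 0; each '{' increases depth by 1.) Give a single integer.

Step 1: declare f=56 at depth 0
Step 2: declare c=(read f)=56 at depth 0
Step 3: declare c=56 at depth 0
Step 4: declare d=(read c)=56 at depth 0
Step 5: declare d=87 at depth 0
Step 6: declare c=(read d)=87 at depth 0
Visible at query point: c=87 d=87 f=56

Answer: 0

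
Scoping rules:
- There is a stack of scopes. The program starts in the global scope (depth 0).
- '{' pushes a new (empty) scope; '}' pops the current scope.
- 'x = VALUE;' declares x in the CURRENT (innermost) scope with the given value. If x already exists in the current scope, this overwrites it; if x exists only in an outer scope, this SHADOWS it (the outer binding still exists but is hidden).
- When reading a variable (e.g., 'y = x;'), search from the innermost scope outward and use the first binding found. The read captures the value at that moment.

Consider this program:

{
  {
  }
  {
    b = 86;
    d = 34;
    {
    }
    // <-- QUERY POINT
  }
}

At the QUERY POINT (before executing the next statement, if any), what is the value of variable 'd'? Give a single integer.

Step 1: enter scope (depth=1)
Step 2: enter scope (depth=2)
Step 3: exit scope (depth=1)
Step 4: enter scope (depth=2)
Step 5: declare b=86 at depth 2
Step 6: declare d=34 at depth 2
Step 7: enter scope (depth=3)
Step 8: exit scope (depth=2)
Visible at query point: b=86 d=34

Answer: 34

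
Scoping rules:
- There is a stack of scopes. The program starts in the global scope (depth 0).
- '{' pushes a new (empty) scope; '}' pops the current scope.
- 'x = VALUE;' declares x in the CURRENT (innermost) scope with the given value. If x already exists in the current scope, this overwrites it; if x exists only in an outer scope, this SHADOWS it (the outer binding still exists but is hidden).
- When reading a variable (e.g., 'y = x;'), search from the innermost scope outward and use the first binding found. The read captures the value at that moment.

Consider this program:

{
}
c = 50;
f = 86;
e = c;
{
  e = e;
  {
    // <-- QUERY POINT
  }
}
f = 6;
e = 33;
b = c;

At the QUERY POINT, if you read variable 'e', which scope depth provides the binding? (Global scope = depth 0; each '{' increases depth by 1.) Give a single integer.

Answer: 1

Derivation:
Step 1: enter scope (depth=1)
Step 2: exit scope (depth=0)
Step 3: declare c=50 at depth 0
Step 4: declare f=86 at depth 0
Step 5: declare e=(read c)=50 at depth 0
Step 6: enter scope (depth=1)
Step 7: declare e=(read e)=50 at depth 1
Step 8: enter scope (depth=2)
Visible at query point: c=50 e=50 f=86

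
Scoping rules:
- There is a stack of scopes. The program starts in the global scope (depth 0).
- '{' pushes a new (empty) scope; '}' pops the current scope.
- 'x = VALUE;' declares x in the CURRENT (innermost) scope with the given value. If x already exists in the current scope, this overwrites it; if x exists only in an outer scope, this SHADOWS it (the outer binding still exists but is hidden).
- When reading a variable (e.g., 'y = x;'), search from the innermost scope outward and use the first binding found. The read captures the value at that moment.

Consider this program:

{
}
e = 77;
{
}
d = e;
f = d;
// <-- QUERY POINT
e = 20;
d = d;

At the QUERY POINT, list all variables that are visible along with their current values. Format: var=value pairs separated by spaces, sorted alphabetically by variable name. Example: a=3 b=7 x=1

Answer: d=77 e=77 f=77

Derivation:
Step 1: enter scope (depth=1)
Step 2: exit scope (depth=0)
Step 3: declare e=77 at depth 0
Step 4: enter scope (depth=1)
Step 5: exit scope (depth=0)
Step 6: declare d=(read e)=77 at depth 0
Step 7: declare f=(read d)=77 at depth 0
Visible at query point: d=77 e=77 f=77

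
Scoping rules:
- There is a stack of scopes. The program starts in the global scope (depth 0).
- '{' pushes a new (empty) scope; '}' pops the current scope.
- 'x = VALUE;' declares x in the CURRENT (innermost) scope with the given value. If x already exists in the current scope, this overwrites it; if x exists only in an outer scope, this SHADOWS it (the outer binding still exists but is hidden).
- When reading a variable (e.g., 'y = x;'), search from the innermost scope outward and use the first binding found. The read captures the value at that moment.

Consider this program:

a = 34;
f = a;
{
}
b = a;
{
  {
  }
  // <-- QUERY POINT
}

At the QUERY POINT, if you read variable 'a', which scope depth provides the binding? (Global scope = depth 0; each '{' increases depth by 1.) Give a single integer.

Step 1: declare a=34 at depth 0
Step 2: declare f=(read a)=34 at depth 0
Step 3: enter scope (depth=1)
Step 4: exit scope (depth=0)
Step 5: declare b=(read a)=34 at depth 0
Step 6: enter scope (depth=1)
Step 7: enter scope (depth=2)
Step 8: exit scope (depth=1)
Visible at query point: a=34 b=34 f=34

Answer: 0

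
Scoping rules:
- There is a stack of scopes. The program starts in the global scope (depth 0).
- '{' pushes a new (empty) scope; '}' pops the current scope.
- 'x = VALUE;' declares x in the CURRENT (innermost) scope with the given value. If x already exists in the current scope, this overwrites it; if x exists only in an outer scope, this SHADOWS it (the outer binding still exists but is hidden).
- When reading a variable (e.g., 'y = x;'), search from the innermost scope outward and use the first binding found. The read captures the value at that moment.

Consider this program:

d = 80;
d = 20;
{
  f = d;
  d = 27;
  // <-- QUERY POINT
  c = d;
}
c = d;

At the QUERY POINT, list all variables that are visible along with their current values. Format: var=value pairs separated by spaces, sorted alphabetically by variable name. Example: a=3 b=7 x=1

Step 1: declare d=80 at depth 0
Step 2: declare d=20 at depth 0
Step 3: enter scope (depth=1)
Step 4: declare f=(read d)=20 at depth 1
Step 5: declare d=27 at depth 1
Visible at query point: d=27 f=20

Answer: d=27 f=20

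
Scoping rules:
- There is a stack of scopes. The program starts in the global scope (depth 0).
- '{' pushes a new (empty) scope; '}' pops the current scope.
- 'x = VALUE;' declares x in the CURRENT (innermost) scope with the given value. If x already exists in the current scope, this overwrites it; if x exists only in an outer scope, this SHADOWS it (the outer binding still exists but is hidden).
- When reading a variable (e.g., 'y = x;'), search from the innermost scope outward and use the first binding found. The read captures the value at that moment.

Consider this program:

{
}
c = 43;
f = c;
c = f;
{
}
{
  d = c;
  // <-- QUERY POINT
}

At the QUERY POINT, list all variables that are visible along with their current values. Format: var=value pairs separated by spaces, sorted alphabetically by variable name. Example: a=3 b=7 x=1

Answer: c=43 d=43 f=43

Derivation:
Step 1: enter scope (depth=1)
Step 2: exit scope (depth=0)
Step 3: declare c=43 at depth 0
Step 4: declare f=(read c)=43 at depth 0
Step 5: declare c=(read f)=43 at depth 0
Step 6: enter scope (depth=1)
Step 7: exit scope (depth=0)
Step 8: enter scope (depth=1)
Step 9: declare d=(read c)=43 at depth 1
Visible at query point: c=43 d=43 f=43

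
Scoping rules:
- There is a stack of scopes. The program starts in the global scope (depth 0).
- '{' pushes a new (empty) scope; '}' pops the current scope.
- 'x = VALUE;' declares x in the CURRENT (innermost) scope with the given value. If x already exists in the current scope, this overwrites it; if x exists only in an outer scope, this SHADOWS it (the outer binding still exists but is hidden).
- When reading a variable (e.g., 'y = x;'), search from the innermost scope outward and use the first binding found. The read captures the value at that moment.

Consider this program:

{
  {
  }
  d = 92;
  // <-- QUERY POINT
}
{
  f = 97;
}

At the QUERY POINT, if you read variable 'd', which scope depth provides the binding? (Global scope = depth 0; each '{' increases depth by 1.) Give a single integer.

Answer: 1

Derivation:
Step 1: enter scope (depth=1)
Step 2: enter scope (depth=2)
Step 3: exit scope (depth=1)
Step 4: declare d=92 at depth 1
Visible at query point: d=92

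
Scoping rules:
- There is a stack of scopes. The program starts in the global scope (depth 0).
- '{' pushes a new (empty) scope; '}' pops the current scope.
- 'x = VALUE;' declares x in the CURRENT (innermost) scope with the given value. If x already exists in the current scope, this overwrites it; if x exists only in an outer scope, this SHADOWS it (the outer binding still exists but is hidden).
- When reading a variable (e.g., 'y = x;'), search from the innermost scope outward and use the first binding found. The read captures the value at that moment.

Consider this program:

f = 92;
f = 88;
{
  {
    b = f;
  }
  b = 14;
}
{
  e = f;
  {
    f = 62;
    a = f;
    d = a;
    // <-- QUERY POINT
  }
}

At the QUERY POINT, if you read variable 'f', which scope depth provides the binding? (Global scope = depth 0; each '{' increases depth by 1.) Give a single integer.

Answer: 2

Derivation:
Step 1: declare f=92 at depth 0
Step 2: declare f=88 at depth 0
Step 3: enter scope (depth=1)
Step 4: enter scope (depth=2)
Step 5: declare b=(read f)=88 at depth 2
Step 6: exit scope (depth=1)
Step 7: declare b=14 at depth 1
Step 8: exit scope (depth=0)
Step 9: enter scope (depth=1)
Step 10: declare e=(read f)=88 at depth 1
Step 11: enter scope (depth=2)
Step 12: declare f=62 at depth 2
Step 13: declare a=(read f)=62 at depth 2
Step 14: declare d=(read a)=62 at depth 2
Visible at query point: a=62 d=62 e=88 f=62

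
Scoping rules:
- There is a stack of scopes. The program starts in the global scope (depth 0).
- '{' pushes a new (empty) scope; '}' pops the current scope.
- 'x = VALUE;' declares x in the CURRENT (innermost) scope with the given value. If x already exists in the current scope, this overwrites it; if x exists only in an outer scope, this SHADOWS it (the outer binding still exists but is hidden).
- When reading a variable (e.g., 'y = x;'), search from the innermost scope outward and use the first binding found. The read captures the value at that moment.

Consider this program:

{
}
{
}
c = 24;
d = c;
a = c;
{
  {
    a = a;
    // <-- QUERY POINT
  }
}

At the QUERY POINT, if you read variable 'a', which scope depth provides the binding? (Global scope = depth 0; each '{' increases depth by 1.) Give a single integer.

Step 1: enter scope (depth=1)
Step 2: exit scope (depth=0)
Step 3: enter scope (depth=1)
Step 4: exit scope (depth=0)
Step 5: declare c=24 at depth 0
Step 6: declare d=(read c)=24 at depth 0
Step 7: declare a=(read c)=24 at depth 0
Step 8: enter scope (depth=1)
Step 9: enter scope (depth=2)
Step 10: declare a=(read a)=24 at depth 2
Visible at query point: a=24 c=24 d=24

Answer: 2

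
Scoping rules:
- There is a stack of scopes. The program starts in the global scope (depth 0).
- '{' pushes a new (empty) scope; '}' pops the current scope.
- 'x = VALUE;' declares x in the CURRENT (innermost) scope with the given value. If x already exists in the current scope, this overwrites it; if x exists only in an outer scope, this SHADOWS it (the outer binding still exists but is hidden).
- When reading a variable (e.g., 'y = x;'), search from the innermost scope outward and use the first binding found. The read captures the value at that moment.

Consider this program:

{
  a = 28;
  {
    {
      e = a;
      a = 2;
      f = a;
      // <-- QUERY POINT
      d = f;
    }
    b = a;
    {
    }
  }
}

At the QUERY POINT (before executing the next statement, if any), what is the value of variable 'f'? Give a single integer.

Step 1: enter scope (depth=1)
Step 2: declare a=28 at depth 1
Step 3: enter scope (depth=2)
Step 4: enter scope (depth=3)
Step 5: declare e=(read a)=28 at depth 3
Step 6: declare a=2 at depth 3
Step 7: declare f=(read a)=2 at depth 3
Visible at query point: a=2 e=28 f=2

Answer: 2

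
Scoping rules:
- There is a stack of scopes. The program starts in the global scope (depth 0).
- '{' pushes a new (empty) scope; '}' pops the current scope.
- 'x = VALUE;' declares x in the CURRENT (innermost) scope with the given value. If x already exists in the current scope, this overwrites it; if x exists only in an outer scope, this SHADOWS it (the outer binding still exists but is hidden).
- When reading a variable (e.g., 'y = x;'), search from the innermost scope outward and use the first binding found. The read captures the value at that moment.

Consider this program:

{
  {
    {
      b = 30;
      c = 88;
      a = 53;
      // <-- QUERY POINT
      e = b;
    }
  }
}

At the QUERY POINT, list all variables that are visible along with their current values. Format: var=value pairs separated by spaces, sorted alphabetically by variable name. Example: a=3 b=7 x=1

Step 1: enter scope (depth=1)
Step 2: enter scope (depth=2)
Step 3: enter scope (depth=3)
Step 4: declare b=30 at depth 3
Step 5: declare c=88 at depth 3
Step 6: declare a=53 at depth 3
Visible at query point: a=53 b=30 c=88

Answer: a=53 b=30 c=88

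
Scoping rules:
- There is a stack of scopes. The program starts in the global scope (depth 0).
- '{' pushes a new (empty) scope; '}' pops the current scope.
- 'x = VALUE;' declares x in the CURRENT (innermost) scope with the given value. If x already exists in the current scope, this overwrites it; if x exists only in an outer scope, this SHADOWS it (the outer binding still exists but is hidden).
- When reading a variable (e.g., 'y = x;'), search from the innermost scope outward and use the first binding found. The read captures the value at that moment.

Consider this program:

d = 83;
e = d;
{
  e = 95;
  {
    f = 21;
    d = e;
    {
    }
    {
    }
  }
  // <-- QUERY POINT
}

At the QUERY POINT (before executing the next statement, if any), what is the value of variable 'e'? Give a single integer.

Step 1: declare d=83 at depth 0
Step 2: declare e=(read d)=83 at depth 0
Step 3: enter scope (depth=1)
Step 4: declare e=95 at depth 1
Step 5: enter scope (depth=2)
Step 6: declare f=21 at depth 2
Step 7: declare d=(read e)=95 at depth 2
Step 8: enter scope (depth=3)
Step 9: exit scope (depth=2)
Step 10: enter scope (depth=3)
Step 11: exit scope (depth=2)
Step 12: exit scope (depth=1)
Visible at query point: d=83 e=95

Answer: 95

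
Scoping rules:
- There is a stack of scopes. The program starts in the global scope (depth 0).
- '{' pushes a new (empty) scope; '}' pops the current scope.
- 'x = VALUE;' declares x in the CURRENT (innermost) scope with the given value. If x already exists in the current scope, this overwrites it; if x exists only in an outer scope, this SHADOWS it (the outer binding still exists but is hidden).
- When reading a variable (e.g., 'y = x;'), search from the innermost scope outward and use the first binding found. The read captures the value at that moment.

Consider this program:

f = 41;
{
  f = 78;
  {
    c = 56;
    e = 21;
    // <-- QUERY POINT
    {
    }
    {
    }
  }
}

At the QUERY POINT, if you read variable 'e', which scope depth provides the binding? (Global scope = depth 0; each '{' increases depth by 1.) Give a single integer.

Answer: 2

Derivation:
Step 1: declare f=41 at depth 0
Step 2: enter scope (depth=1)
Step 3: declare f=78 at depth 1
Step 4: enter scope (depth=2)
Step 5: declare c=56 at depth 2
Step 6: declare e=21 at depth 2
Visible at query point: c=56 e=21 f=78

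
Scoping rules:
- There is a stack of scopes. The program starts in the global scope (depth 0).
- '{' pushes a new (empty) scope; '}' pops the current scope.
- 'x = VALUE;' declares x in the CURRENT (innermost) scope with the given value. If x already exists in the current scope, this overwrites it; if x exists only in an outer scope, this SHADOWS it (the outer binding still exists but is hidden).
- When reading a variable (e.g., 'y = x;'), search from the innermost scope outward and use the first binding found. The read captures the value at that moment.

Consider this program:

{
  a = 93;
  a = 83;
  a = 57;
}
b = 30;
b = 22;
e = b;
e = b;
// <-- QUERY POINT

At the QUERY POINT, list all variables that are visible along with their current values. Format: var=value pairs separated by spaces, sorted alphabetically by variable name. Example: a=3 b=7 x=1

Answer: b=22 e=22

Derivation:
Step 1: enter scope (depth=1)
Step 2: declare a=93 at depth 1
Step 3: declare a=83 at depth 1
Step 4: declare a=57 at depth 1
Step 5: exit scope (depth=0)
Step 6: declare b=30 at depth 0
Step 7: declare b=22 at depth 0
Step 8: declare e=(read b)=22 at depth 0
Step 9: declare e=(read b)=22 at depth 0
Visible at query point: b=22 e=22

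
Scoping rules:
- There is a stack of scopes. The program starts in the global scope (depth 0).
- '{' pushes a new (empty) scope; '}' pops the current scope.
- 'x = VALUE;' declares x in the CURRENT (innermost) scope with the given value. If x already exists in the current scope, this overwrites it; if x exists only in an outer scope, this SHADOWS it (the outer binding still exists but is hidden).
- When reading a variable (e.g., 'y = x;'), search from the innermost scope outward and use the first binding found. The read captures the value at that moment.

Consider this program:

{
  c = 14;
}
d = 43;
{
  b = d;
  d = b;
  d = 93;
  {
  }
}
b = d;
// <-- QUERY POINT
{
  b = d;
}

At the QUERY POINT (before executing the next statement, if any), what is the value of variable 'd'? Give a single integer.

Step 1: enter scope (depth=1)
Step 2: declare c=14 at depth 1
Step 3: exit scope (depth=0)
Step 4: declare d=43 at depth 0
Step 5: enter scope (depth=1)
Step 6: declare b=(read d)=43 at depth 1
Step 7: declare d=(read b)=43 at depth 1
Step 8: declare d=93 at depth 1
Step 9: enter scope (depth=2)
Step 10: exit scope (depth=1)
Step 11: exit scope (depth=0)
Step 12: declare b=(read d)=43 at depth 0
Visible at query point: b=43 d=43

Answer: 43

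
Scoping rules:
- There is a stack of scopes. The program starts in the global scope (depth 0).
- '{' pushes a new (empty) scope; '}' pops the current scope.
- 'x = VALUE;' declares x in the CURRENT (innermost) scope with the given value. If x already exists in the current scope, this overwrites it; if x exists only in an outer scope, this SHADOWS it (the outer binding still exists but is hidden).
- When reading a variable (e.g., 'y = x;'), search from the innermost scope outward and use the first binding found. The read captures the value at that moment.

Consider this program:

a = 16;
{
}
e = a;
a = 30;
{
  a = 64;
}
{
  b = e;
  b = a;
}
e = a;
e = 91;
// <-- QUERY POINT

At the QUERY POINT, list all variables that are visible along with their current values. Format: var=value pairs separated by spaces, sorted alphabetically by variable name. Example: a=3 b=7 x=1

Answer: a=30 e=91

Derivation:
Step 1: declare a=16 at depth 0
Step 2: enter scope (depth=1)
Step 3: exit scope (depth=0)
Step 4: declare e=(read a)=16 at depth 0
Step 5: declare a=30 at depth 0
Step 6: enter scope (depth=1)
Step 7: declare a=64 at depth 1
Step 8: exit scope (depth=0)
Step 9: enter scope (depth=1)
Step 10: declare b=(read e)=16 at depth 1
Step 11: declare b=(read a)=30 at depth 1
Step 12: exit scope (depth=0)
Step 13: declare e=(read a)=30 at depth 0
Step 14: declare e=91 at depth 0
Visible at query point: a=30 e=91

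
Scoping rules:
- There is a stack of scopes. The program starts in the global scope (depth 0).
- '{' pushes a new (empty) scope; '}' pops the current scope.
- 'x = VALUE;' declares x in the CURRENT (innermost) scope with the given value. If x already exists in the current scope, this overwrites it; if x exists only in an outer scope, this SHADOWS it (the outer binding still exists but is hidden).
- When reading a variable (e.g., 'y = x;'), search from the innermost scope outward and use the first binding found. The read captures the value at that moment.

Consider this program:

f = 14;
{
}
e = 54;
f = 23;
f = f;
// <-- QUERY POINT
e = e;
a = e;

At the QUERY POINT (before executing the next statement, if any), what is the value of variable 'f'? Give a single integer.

Step 1: declare f=14 at depth 0
Step 2: enter scope (depth=1)
Step 3: exit scope (depth=0)
Step 4: declare e=54 at depth 0
Step 5: declare f=23 at depth 0
Step 6: declare f=(read f)=23 at depth 0
Visible at query point: e=54 f=23

Answer: 23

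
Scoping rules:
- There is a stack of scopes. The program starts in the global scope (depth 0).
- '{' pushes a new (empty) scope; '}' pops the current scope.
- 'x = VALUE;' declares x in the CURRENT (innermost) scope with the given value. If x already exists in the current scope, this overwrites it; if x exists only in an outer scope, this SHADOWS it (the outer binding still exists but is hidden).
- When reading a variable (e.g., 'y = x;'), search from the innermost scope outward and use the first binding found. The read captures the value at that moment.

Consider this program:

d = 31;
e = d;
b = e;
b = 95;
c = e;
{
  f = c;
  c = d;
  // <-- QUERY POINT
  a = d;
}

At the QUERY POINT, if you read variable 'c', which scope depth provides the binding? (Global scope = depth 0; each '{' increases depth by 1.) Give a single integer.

Step 1: declare d=31 at depth 0
Step 2: declare e=(read d)=31 at depth 0
Step 3: declare b=(read e)=31 at depth 0
Step 4: declare b=95 at depth 0
Step 5: declare c=(read e)=31 at depth 0
Step 6: enter scope (depth=1)
Step 7: declare f=(read c)=31 at depth 1
Step 8: declare c=(read d)=31 at depth 1
Visible at query point: b=95 c=31 d=31 e=31 f=31

Answer: 1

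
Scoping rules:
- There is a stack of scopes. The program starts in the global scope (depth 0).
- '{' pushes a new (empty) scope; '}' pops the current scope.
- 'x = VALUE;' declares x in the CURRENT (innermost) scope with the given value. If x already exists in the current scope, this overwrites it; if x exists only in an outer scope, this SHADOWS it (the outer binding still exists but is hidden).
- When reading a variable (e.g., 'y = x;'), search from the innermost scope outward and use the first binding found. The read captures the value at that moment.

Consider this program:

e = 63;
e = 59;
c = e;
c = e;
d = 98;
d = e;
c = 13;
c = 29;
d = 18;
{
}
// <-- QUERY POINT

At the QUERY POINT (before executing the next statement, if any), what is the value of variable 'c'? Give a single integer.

Answer: 29

Derivation:
Step 1: declare e=63 at depth 0
Step 2: declare e=59 at depth 0
Step 3: declare c=(read e)=59 at depth 0
Step 4: declare c=(read e)=59 at depth 0
Step 5: declare d=98 at depth 0
Step 6: declare d=(read e)=59 at depth 0
Step 7: declare c=13 at depth 0
Step 8: declare c=29 at depth 0
Step 9: declare d=18 at depth 0
Step 10: enter scope (depth=1)
Step 11: exit scope (depth=0)
Visible at query point: c=29 d=18 e=59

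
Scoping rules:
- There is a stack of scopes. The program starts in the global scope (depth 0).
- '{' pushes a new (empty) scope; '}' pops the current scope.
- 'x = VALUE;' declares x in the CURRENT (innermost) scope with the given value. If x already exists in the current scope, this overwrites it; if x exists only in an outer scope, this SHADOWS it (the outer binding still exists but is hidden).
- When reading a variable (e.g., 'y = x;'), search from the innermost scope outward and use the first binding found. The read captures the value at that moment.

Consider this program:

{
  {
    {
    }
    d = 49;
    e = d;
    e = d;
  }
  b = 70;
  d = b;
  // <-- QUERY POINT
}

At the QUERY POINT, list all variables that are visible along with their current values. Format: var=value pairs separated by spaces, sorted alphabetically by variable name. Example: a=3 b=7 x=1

Step 1: enter scope (depth=1)
Step 2: enter scope (depth=2)
Step 3: enter scope (depth=3)
Step 4: exit scope (depth=2)
Step 5: declare d=49 at depth 2
Step 6: declare e=(read d)=49 at depth 2
Step 7: declare e=(read d)=49 at depth 2
Step 8: exit scope (depth=1)
Step 9: declare b=70 at depth 1
Step 10: declare d=(read b)=70 at depth 1
Visible at query point: b=70 d=70

Answer: b=70 d=70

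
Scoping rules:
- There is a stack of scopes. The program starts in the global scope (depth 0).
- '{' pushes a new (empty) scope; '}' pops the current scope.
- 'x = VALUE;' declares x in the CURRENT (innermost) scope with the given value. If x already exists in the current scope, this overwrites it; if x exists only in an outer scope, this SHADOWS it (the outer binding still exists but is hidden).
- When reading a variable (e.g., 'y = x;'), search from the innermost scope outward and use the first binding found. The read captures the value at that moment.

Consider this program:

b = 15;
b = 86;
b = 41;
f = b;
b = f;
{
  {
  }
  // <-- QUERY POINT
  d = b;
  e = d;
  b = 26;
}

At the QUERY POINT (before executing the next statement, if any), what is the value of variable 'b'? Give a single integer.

Answer: 41

Derivation:
Step 1: declare b=15 at depth 0
Step 2: declare b=86 at depth 0
Step 3: declare b=41 at depth 0
Step 4: declare f=(read b)=41 at depth 0
Step 5: declare b=(read f)=41 at depth 0
Step 6: enter scope (depth=1)
Step 7: enter scope (depth=2)
Step 8: exit scope (depth=1)
Visible at query point: b=41 f=41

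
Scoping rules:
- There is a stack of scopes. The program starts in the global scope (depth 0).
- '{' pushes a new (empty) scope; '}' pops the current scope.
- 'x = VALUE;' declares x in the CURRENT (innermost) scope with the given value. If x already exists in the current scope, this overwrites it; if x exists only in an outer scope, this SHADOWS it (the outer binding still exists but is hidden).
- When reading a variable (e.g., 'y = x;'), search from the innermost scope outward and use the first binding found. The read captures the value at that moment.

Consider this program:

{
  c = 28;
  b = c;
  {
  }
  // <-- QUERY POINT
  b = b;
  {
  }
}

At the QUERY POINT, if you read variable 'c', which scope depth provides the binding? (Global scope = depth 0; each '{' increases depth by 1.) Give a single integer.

Step 1: enter scope (depth=1)
Step 2: declare c=28 at depth 1
Step 3: declare b=(read c)=28 at depth 1
Step 4: enter scope (depth=2)
Step 5: exit scope (depth=1)
Visible at query point: b=28 c=28

Answer: 1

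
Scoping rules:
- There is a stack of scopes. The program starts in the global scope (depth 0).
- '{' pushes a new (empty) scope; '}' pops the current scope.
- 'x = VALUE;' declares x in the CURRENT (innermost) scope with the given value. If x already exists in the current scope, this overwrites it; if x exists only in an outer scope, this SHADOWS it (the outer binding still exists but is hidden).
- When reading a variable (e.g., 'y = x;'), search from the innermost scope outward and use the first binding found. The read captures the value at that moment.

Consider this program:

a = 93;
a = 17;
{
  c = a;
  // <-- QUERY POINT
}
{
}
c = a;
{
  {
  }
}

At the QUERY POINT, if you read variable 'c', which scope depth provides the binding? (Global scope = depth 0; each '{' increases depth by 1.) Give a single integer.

Step 1: declare a=93 at depth 0
Step 2: declare a=17 at depth 0
Step 3: enter scope (depth=1)
Step 4: declare c=(read a)=17 at depth 1
Visible at query point: a=17 c=17

Answer: 1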